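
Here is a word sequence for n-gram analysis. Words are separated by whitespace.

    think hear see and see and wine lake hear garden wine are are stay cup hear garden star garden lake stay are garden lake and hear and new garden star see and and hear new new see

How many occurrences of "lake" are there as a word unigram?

Scanning the 37 tokens for "lake":
  position 8: lake
  position 20: lake
  position 24: lake

3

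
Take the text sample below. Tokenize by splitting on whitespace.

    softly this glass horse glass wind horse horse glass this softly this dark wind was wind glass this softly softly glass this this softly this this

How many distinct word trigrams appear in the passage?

26 tokens → 24 trigram windows in total.
Repeated trigrams (each contributes count−1 duplicates):
  glass this softly: 2
  this softly this: 2
2 duplicate windows → 24 − 2 = 22 distinct.

22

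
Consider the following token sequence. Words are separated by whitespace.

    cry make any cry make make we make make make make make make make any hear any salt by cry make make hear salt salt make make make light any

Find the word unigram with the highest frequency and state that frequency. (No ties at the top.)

Unigram frequencies (highest first):
  make: 15
  any: 4
  cry: 3
  salt: 3
  hear: 2
  we: 1
  … (2 more, each ≤ 1)

"make", 15 times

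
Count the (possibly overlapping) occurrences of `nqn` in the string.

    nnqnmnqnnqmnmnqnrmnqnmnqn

5

Sliding a length-3 window over the 25 characters (23 positions):
  position 2–4: nqn
  position 6–8: nqn
  position 14–16: nqn
  position 19–21: nqn
  position 23–25: nqn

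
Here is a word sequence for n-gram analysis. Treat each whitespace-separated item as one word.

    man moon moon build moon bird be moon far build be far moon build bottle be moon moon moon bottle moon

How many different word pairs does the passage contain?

16

21 tokens → 20 bigram windows in total.
Repeated bigrams (each contributes count−1 duplicates):
  moon moon: 3
  be moon: 2
  moon build: 2
4 duplicate windows → 20 − 4 = 16 distinct.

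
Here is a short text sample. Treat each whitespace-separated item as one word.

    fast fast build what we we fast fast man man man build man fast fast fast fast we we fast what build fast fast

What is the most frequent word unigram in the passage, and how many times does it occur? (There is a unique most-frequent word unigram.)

Unigram frequencies (highest first):
  fast: 11
  we: 4
  man: 4
  build: 3
  what: 2

"fast", 11 times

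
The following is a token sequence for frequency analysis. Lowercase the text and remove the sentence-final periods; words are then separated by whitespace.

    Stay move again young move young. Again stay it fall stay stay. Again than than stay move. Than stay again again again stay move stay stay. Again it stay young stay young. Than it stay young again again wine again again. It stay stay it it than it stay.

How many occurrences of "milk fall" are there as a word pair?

Scanning the 48 overlapping bigram windows for "milk fall":
  (none found)

0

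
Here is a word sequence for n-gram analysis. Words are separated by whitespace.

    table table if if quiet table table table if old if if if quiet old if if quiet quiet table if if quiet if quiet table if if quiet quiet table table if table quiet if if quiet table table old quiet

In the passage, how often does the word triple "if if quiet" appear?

Scanning the 40 overlapping trigram windows for "if if quiet":
  position 3–5: if if quiet
  position 12–14: if if quiet
  position 16–18: if if quiet
  position 21–23: if if quiet
  position 27–29: if if quiet
  position 36–38: if if quiet

6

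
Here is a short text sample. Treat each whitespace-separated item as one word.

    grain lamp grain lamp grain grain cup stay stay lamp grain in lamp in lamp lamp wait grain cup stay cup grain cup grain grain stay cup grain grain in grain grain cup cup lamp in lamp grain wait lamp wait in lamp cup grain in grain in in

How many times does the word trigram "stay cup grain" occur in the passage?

2

Scanning the 47 overlapping trigram windows for "stay cup grain":
  position 20–22: stay cup grain
  position 26–28: stay cup grain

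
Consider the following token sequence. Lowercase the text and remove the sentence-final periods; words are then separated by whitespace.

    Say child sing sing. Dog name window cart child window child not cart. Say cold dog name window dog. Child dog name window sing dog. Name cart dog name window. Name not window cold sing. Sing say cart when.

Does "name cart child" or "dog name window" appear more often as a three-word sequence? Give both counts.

"name cart child": 0 occurrences
"dog name window": 4 occurrences

"dog name window" (4 vs 0)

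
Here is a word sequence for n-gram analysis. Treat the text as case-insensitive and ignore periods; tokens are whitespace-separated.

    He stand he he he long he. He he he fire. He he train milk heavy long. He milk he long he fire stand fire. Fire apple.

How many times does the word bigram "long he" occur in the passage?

3

Scanning the 26 overlapping bigram windows for "long he":
  position 6–7: long he
  position 17–18: long he
  position 21–22: long he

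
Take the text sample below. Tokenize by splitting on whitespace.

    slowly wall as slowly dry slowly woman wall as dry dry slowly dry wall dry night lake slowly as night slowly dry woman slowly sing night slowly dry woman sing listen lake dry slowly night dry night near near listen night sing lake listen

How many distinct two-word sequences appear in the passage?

44 tokens → 43 bigram windows in total.
Repeated bigrams (each contributes count−1 duplicates):
  slowly dry: 4
  dry slowly: 3
  dry night: 2
  dry woman: 2
  night slowly: 2
  wall as: 2
9 duplicate windows → 43 − 9 = 34 distinct.

34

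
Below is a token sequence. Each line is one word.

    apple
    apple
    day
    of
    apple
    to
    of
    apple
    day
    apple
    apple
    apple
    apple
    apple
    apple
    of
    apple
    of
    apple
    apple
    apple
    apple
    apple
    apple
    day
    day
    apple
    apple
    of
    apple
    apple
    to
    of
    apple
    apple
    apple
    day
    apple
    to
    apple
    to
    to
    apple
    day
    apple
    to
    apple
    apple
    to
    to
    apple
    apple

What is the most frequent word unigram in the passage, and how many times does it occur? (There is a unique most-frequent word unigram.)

"apple", 32 times

Unigram frequencies (highest first):
  apple: 32
  to: 8
  day: 6
  of: 6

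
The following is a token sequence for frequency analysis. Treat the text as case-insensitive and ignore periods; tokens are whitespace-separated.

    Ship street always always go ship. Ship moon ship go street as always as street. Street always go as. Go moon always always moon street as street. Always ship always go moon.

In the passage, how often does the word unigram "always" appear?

Scanning the 32 tokens for "always":
  position 3: always
  position 4: always
  position 13: always
  position 17: always
  position 22: always
  position 23: always
  position 28: always
  position 30: always

8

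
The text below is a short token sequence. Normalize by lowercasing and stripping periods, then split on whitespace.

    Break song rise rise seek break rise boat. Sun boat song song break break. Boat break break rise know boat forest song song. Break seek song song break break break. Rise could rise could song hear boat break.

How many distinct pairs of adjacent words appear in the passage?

26

38 tokens → 37 bigram windows in total.
Repeated bigrams (each contributes count−1 duplicates):
  break break: 4
  break rise: 3
  song break: 3
  song song: 3
  boat break: 2
  rise could: 2
11 duplicate windows → 37 − 11 = 26 distinct.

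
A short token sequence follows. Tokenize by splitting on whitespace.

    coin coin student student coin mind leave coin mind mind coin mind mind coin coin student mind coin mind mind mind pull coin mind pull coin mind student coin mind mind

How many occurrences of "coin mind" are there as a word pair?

7

Scanning the 30 overlapping bigram windows for "coin mind":
  position 5–6: coin mind
  position 8–9: coin mind
  position 11–12: coin mind
  position 18–19: coin mind
  position 23–24: coin mind
  position 26–27: coin mind
  position 29–30: coin mind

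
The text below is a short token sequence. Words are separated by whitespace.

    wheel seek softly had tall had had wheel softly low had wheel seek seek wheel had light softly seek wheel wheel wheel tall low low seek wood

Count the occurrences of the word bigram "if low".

0

Scanning the 26 overlapping bigram windows for "if low":
  (none found)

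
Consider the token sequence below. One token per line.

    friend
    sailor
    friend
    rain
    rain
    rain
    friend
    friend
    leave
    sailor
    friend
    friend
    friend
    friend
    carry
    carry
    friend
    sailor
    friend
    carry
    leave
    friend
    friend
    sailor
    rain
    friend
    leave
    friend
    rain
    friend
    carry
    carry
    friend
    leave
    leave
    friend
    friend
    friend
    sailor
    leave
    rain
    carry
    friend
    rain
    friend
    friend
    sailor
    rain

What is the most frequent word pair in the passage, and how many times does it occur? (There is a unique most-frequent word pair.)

"friend friend", 8 times

Bigram frequencies (highest first):
  friend friend: 8
  friend sailor: 5
  rain friend: 4
  sailor friend: 3
  friend rain: 3
  friend leave: 3
  … (12 more, each ≤ 3)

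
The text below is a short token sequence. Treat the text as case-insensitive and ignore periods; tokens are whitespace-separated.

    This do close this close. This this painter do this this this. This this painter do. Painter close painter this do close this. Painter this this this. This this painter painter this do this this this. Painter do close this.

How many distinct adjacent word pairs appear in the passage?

40 tokens → 39 bigram windows in total.
Repeated bigrams (each contributes count−1 duplicates):
  this this: 11
  this painter: 5
  close this: 4
  do close: 3
  painter do: 3
  painter this: 3
  this do: 3
  do this: 2
26 duplicate windows → 39 − 26 = 13 distinct.

13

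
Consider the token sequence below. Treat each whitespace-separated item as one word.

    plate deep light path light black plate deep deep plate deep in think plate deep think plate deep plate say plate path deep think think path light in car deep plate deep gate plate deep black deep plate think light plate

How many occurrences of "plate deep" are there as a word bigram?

Scanning the 40 overlapping bigram windows for "plate deep":
  position 1–2: plate deep
  position 7–8: plate deep
  position 10–11: plate deep
  position 14–15: plate deep
  position 17–18: plate deep
  position 31–32: plate deep
  position 34–35: plate deep

7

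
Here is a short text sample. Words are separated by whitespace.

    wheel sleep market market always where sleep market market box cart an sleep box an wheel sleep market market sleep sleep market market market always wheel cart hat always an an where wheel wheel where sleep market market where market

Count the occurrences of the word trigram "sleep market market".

5

Scanning the 38 overlapping trigram windows for "sleep market market":
  position 2–4: sleep market market
  position 7–9: sleep market market
  position 17–19: sleep market market
  position 21–23: sleep market market
  position 36–38: sleep market market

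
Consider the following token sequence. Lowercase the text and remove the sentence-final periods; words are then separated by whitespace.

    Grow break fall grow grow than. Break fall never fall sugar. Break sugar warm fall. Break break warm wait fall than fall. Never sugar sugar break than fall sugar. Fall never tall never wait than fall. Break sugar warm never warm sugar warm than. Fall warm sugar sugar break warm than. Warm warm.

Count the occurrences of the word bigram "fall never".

3

Scanning the 52 overlapping bigram windows for "fall never":
  position 8–9: fall never
  position 22–23: fall never
  position 30–31: fall never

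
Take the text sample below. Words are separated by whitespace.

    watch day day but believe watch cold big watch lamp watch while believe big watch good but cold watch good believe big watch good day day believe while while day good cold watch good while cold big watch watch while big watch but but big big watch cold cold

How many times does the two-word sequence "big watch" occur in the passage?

6

Scanning the 48 overlapping bigram windows for "big watch":
  position 8–9: big watch
  position 14–15: big watch
  position 22–23: big watch
  position 37–38: big watch
  position 41–42: big watch
  position 46–47: big watch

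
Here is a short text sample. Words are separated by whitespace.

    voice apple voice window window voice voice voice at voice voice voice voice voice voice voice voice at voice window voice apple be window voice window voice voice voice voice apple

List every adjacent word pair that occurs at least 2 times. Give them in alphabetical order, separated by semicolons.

Bigram counts meeting the condition (at least 2 times):
  at voice: 2
  voice apple: 3
  voice at: 2
  voice voice: 12
  voice window: 3
  window voice: 4

at voice; voice apple; voice at; voice voice; voice window; window voice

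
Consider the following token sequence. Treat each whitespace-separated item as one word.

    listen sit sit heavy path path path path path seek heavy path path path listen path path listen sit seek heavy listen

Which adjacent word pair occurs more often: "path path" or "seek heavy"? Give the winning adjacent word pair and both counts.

"path path": 7 occurrences
"seek heavy": 2 occurrences

"path path" (7 vs 2)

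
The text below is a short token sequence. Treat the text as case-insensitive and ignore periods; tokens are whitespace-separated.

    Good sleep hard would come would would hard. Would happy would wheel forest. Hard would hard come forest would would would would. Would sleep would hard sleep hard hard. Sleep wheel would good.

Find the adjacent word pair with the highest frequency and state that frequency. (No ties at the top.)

Bigram frequencies (highest first):
  would would: 5
  hard would: 3
  would hard: 3
  sleep hard: 2
  hard sleep: 2
  good sleep: 1
  … (16 more, each ≤ 1)

"would would", 5 times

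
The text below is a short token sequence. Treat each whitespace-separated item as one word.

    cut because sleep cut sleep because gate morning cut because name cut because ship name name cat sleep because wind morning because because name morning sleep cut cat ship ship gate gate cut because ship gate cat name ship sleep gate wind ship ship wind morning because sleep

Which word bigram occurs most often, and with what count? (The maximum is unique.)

Bigram frequencies (highest first):
  cut because: 4
  because sleep: 2
  sleep cut: 2
  sleep because: 2
  because name: 2
  because ship: 2
  … (29 more, each ≤ 2)

"cut because", 4 times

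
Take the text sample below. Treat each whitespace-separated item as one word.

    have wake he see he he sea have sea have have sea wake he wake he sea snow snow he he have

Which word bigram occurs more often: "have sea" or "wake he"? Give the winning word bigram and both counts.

"wake he" (3 vs 2)

"have sea": 2 occurrences
"wake he": 3 occurrences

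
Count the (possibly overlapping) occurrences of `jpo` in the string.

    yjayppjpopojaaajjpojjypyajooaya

2

Sliding a length-3 window over the 31 characters (29 positions):
  position 7–9: jpo
  position 17–19: jpo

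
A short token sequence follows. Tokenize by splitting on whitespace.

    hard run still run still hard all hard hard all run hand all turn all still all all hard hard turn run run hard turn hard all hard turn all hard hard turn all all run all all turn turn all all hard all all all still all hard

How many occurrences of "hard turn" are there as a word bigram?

4

Scanning the 48 overlapping bigram windows for "hard turn":
  position 20–21: hard turn
  position 24–25: hard turn
  position 28–29: hard turn
  position 32–33: hard turn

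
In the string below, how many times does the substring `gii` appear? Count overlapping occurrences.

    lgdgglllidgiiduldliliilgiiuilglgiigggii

4

Sliding a length-3 window over the 39 characters (37 positions):
  position 11–13: gii
  position 24–26: gii
  position 32–34: gii
  position 37–39: gii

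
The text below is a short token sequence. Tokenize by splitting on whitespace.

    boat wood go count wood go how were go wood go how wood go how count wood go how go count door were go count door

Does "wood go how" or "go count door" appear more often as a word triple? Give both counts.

"wood go how": 4 occurrences
"go count door": 2 occurrences

"wood go how" (4 vs 2)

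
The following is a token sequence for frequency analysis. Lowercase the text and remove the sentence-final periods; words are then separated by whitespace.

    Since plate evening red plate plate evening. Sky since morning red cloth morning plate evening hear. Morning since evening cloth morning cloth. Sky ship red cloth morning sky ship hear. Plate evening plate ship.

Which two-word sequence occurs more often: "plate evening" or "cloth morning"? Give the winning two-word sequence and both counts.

"plate evening" (4 vs 3)

"plate evening": 4 occurrences
"cloth morning": 3 occurrences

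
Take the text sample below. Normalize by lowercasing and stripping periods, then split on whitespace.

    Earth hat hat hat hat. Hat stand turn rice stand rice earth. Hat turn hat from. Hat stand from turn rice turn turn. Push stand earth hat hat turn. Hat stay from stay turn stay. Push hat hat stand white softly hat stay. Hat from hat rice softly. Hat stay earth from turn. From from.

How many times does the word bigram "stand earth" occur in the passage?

1

Scanning the 54 overlapping bigram windows for "stand earth":
  position 25–26: stand earth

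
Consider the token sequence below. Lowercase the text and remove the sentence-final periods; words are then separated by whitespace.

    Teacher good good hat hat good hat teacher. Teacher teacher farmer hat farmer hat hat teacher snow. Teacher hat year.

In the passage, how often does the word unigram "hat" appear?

Scanning the 20 tokens for "hat":
  position 4: hat
  position 5: hat
  position 7: hat
  position 12: hat
  position 14: hat
  position 15: hat
  position 19: hat

7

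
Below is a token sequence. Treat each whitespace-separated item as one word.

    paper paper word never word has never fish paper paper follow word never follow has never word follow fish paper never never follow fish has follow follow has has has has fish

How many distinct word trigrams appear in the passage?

32 tokens → 30 trigram windows in total.
Repeated trigrams (each contributes count−1 duplicates):
  has has has: 2
1 duplicate windows → 30 − 1 = 29 distinct.

29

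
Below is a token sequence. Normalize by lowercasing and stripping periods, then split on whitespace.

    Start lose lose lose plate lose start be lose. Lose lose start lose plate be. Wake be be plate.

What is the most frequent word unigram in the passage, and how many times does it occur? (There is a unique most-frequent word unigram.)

"lose", 8 times

Unigram frequencies (highest first):
  lose: 8
  be: 4
  start: 3
  plate: 3
  wake: 1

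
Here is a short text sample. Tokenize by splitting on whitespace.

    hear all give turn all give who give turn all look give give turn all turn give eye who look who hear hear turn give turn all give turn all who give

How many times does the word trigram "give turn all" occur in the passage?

5

Scanning the 30 overlapping trigram windows for "give turn all":
  position 3–5: give turn all
  position 8–10: give turn all
  position 13–15: give turn all
  position 25–27: give turn all
  position 28–30: give turn all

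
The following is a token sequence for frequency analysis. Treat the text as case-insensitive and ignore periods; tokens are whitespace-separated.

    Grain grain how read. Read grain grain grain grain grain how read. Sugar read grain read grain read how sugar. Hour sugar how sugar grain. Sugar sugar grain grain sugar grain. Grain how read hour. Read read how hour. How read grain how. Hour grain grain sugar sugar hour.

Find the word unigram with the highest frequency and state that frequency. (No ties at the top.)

Unigram frequencies (highest first):
  grain: 17
  read: 10
  sugar: 9
  how: 8
  hour: 5

"grain", 17 times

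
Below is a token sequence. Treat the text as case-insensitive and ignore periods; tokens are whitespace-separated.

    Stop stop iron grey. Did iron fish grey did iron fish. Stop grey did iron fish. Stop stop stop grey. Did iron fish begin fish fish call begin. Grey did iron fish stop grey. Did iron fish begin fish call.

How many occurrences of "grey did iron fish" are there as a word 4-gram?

Scanning the 37 overlapping 4-gram windows for "grey did iron fish":
  position 4–7: grey did iron fish
  position 8–11: grey did iron fish
  position 13–16: grey did iron fish
  position 20–23: grey did iron fish
  position 29–32: grey did iron fish
  position 34–37: grey did iron fish

6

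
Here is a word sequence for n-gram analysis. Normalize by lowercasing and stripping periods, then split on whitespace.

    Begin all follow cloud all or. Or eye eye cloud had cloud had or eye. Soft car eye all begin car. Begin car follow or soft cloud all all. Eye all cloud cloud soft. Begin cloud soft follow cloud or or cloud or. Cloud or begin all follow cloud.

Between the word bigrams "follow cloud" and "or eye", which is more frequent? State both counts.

"follow cloud": 3 occurrences
"or eye": 2 occurrences

"follow cloud" (3 vs 2)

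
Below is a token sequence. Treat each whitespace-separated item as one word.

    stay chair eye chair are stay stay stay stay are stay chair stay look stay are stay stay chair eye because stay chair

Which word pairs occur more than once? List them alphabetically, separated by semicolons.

Bigram counts meeting the condition (more than once):
  are stay: 3
  chair eye: 2
  stay are: 2
  stay chair: 4
  stay stay: 4

are stay; chair eye; stay are; stay chair; stay stay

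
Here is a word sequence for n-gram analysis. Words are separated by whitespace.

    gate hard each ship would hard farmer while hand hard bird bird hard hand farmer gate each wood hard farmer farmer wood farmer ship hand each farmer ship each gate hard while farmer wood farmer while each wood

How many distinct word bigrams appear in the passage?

30

38 tokens → 37 bigram windows in total.
Repeated bigrams (each contributes count−1 duplicates):
  each wood: 2
  farmer ship: 2
  farmer while: 2
  farmer wood: 2
  gate hard: 2
  hard farmer: 2
  wood farmer: 2
7 duplicate windows → 37 − 7 = 30 distinct.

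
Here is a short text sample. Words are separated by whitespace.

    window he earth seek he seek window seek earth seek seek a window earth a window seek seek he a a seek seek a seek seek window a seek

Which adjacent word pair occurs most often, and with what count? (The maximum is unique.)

"seek seek", 4 times

Bigram frequencies (highest first):
  seek seek: 4
  a seek: 3
  earth seek: 2
  seek he: 2
  seek window: 2
  window seek: 2
  … (11 more, each ≤ 2)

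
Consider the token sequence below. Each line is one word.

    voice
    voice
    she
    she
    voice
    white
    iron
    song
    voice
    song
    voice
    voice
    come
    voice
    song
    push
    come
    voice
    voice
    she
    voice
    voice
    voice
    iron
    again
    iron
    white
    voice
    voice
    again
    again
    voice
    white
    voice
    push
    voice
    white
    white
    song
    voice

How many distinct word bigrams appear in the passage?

40 tokens → 39 bigram windows in total.
Repeated bigrams (each contributes count−1 duplicates):
  voice voice: 6
  song voice: 3
  voice white: 3
  come voice: 2
  she voice: 2
  voice she: 2
  voice song: 2
  white voice: 2
14 duplicate windows → 39 − 14 = 25 distinct.

25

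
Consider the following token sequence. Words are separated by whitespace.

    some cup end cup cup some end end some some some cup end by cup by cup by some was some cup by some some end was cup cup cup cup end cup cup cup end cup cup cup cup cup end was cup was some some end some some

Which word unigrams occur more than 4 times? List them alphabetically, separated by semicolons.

cup; end; some

Unigram counts meeting the condition (more than 4 times):
  cup: 20
  end: 9
  some: 13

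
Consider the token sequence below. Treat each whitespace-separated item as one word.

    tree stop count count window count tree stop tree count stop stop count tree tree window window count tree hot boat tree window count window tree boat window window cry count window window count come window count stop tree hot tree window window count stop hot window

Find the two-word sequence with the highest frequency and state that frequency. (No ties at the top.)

"window count", 6 times

Bigram frequencies (highest first):
  window count: 6
  window window: 4
  count window: 3
  count tree: 3
  count stop: 3
  tree window: 3
  … (20 more, each ≤ 2)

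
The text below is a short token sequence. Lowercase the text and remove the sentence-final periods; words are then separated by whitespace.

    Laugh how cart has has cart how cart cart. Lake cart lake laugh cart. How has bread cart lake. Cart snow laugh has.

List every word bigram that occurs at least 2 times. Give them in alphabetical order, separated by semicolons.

cart how; cart lake; how cart; lake cart

Bigram counts meeting the condition (at least 2 times):
  cart how: 2
  cart lake: 3
  how cart: 2
  lake cart: 2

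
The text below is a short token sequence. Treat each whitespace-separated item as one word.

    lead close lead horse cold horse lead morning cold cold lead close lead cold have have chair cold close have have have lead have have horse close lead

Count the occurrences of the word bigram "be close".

0

Scanning the 27 overlapping bigram windows for "be close":
  (none found)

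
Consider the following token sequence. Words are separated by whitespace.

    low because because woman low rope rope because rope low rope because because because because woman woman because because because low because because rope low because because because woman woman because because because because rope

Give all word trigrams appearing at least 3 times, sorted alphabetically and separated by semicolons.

Trigram counts meeting the condition (at least 3 times):
  because because because: 6
  because because woman: 3
  low because because: 3

because because because; because because woman; low because because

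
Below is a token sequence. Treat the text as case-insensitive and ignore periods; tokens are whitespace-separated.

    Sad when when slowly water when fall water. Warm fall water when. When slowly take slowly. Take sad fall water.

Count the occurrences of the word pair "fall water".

Scanning the 19 overlapping bigram windows for "fall water":
  position 7–8: fall water
  position 10–11: fall water
  position 19–20: fall water

3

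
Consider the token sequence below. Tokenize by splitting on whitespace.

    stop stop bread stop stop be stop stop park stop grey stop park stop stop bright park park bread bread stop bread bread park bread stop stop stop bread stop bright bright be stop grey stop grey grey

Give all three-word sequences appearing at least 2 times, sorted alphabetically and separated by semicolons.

bread stop stop; stop bread stop; stop grey stop; stop park stop; stop stop bread

Trigram counts meeting the condition (at least 2 times):
  bread stop stop: 2
  stop bread stop: 2
  stop grey stop: 2
  stop park stop: 2
  stop stop bread: 2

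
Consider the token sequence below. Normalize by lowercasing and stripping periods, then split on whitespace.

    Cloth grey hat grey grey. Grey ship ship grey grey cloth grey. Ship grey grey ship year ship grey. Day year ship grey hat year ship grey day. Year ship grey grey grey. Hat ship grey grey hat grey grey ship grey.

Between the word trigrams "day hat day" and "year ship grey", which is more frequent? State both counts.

"year ship grey" (4 vs 0)

"day hat day": 0 occurrences
"year ship grey": 4 occurrences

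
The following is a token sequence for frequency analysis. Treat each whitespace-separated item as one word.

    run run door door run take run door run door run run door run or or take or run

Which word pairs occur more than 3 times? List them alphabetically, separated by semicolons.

Bigram counts meeting the condition (more than 3 times):
  door run: 4
  run door: 4

door run; run door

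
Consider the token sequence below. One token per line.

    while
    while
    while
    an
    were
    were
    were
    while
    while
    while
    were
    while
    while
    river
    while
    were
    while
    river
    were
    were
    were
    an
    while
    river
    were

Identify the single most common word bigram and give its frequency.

Bigram frequencies (highest first):
  while while: 5
  were were: 4
  were while: 3
  while river: 3
  while were: 2
  river were: 2
  … (5 more, each ≤ 1)

"while while", 5 times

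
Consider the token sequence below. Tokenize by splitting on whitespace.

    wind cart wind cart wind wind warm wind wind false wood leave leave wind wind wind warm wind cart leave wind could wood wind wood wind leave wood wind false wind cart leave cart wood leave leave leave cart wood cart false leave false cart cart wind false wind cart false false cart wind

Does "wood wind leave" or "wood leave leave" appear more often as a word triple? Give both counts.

"wood wind leave": 1 occurrence
"wood leave leave": 2 occurrences

"wood leave leave" (2 vs 1)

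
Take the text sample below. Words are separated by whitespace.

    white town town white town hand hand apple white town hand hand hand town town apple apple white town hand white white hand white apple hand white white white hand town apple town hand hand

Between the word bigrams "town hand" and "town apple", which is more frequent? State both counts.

"town hand" (4 vs 2)

"town hand": 4 occurrences
"town apple": 2 occurrences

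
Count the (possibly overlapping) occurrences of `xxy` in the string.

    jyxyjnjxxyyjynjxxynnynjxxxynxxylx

Sliding a length-3 window over the 33 characters (31 positions):
  position 8–10: xxy
  position 16–18: xxy
  position 25–27: xxy
  position 29–31: xxy

4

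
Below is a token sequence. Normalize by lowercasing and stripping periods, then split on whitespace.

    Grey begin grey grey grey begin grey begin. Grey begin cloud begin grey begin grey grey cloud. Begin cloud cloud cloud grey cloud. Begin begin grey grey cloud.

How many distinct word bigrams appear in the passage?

9

28 tokens → 27 bigram windows in total.
Repeated bigrams (each contributes count−1 duplicates):
  begin grey: 6
  grey begin: 5
  grey grey: 4
  cloud begin: 3
  grey cloud: 3
  begin cloud: 2
  cloud cloud: 2
18 duplicate windows → 27 − 18 = 9 distinct.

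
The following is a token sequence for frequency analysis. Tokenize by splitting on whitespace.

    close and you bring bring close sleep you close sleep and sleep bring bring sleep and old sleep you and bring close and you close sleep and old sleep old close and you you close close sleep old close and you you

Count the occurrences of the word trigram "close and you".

4

Scanning the 40 overlapping trigram windows for "close and you":
  position 1–3: close and you
  position 22–24: close and you
  position 31–33: close and you
  position 39–41: close and you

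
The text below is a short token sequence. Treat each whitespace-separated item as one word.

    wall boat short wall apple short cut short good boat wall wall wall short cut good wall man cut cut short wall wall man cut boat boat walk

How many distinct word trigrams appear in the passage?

25

28 tokens → 26 trigram windows in total.
Repeated trigrams (each contributes count−1 duplicates):
  wall man cut: 2
1 duplicate windows → 26 − 1 = 25 distinct.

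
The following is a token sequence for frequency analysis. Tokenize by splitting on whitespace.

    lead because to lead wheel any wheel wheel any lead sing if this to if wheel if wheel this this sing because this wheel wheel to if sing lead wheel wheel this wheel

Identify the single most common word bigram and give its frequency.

"wheel wheel", 3 times

Bigram frequencies (highest first):
  wheel wheel: 3
  lead wheel: 2
  wheel any: 2
  to if: 2
  if wheel: 2
  wheel this: 2
  … (18 more, each ≤ 2)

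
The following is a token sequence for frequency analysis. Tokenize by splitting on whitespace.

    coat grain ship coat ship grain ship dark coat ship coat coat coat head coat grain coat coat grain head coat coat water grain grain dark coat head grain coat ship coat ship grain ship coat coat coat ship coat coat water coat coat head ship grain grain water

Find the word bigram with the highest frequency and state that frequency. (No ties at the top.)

Bigram frequencies (highest first):
  coat coat: 8
  ship coat: 5
  coat ship: 5
  coat grain: 3
  grain ship: 3
  ship grain: 3
  … (14 more, each ≤ 3)

"coat coat", 8 times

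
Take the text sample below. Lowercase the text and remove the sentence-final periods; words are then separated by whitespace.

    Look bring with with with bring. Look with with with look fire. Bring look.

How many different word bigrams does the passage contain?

14 tokens → 13 bigram windows in total.
Repeated bigrams (each contributes count−1 duplicates):
  with with: 4
  bring look: 2
4 duplicate windows → 13 − 4 = 9 distinct.

9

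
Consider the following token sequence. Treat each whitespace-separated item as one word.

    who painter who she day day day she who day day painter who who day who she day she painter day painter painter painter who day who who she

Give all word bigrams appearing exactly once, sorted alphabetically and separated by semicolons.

painter day; she painter; she who; who painter

Bigram counts meeting the condition (exactly once):
  painter day: 1
  she painter: 1
  she who: 1
  who painter: 1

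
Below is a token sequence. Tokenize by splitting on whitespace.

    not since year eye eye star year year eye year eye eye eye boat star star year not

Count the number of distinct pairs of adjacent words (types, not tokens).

18 tokens → 17 bigram windows in total.
Repeated bigrams (each contributes count−1 duplicates):
  eye eye: 3
  year eye: 3
  star year: 2
5 duplicate windows → 17 − 5 = 12 distinct.

12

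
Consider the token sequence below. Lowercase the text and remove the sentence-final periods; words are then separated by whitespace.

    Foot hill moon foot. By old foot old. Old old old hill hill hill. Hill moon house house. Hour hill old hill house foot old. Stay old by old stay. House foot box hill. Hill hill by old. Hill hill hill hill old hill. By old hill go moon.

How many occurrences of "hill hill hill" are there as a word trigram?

Scanning the 47 overlapping trigram windows for "hill hill hill":
  position 12–14: hill hill hill
  position 13–15: hill hill hill
  position 34–36: hill hill hill
  position 39–41: hill hill hill
  position 40–42: hill hill hill

5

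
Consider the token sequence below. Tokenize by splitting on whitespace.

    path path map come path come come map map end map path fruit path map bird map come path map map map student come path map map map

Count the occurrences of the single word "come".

5

Scanning the 28 tokens for "come":
  position 4: come
  position 6: come
  position 7: come
  position 18: come
  position 24: come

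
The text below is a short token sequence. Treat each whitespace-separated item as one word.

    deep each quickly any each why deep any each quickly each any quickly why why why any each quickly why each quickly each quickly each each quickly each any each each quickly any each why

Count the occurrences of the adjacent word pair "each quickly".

7

Scanning the 34 overlapping bigram windows for "each quickly":
  position 2–3: each quickly
  position 9–10: each quickly
  position 18–19: each quickly
  position 21–22: each quickly
  position 23–24: each quickly
  position 26–27: each quickly
  position 31–32: each quickly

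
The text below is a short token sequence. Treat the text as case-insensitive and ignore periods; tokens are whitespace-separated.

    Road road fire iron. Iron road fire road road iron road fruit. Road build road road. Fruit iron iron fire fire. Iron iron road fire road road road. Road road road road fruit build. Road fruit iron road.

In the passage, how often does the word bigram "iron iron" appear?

Scanning the 37 overlapping bigram windows for "iron iron":
  position 4–5: iron iron
  position 18–19: iron iron
  position 22–23: iron iron

3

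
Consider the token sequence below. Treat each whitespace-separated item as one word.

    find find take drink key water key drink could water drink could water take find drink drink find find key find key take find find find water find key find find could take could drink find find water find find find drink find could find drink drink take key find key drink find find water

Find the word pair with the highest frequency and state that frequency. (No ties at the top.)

"find find", 9 times

Bigram frequencies (highest first):
  find find: 9
  drink find: 4
  find key: 4
  find drink: 3
  key find: 3
  find water: 3
  … (21 more, each ≤ 2)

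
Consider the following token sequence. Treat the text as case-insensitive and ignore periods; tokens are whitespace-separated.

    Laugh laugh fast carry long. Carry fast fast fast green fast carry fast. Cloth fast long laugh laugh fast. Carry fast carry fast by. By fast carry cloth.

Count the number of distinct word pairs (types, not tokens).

17

28 tokens → 27 bigram windows in total.
Repeated bigrams (each contributes count−1 duplicates):
  fast carry: 5
  carry fast: 4
  fast fast: 2
  laugh fast: 2
  laugh laugh: 2
10 duplicate windows → 27 − 10 = 17 distinct.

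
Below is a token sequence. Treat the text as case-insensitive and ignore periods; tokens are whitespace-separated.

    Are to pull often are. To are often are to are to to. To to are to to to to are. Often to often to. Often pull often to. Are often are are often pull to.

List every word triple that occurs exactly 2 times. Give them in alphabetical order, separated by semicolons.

are often are; are to are; are to to; often are to; often to often; to are to; to to are

Trigram counts meeting the condition (exactly 2 times):
  are often are: 2
  are to are: 2
  are to to: 2
  often are to: 2
  often to often: 2
  to are to: 2
  to to are: 2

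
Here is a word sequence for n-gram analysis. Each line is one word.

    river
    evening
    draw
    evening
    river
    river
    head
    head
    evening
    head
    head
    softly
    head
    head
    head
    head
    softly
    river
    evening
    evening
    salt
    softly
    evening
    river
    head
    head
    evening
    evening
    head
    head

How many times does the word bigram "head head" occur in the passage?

Scanning the 29 overlapping bigram windows for "head head":
  position 7–8: head head
  position 10–11: head head
  position 13–14: head head
  position 14–15: head head
  position 15–16: head head
  position 25–26: head head
  position 29–30: head head

7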